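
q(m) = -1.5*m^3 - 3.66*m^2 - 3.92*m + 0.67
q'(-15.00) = -906.62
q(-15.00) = 4298.47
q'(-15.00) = -906.62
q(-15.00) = 4298.47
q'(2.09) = -38.88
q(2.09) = -37.20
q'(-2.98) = -22.07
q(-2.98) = 19.54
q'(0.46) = -8.24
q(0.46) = -2.05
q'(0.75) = -11.94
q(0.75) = -4.96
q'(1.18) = -18.82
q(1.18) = -11.52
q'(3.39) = -80.45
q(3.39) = -113.12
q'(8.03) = -352.86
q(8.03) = -1043.48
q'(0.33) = -6.83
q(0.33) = -1.08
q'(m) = -4.5*m^2 - 7.32*m - 3.92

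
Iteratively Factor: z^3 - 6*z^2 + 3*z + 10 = (z - 2)*(z^2 - 4*z - 5) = (z - 5)*(z - 2)*(z + 1)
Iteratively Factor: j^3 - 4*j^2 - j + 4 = (j - 1)*(j^2 - 3*j - 4) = (j - 4)*(j - 1)*(j + 1)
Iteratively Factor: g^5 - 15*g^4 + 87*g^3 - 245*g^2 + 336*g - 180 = (g - 2)*(g^4 - 13*g^3 + 61*g^2 - 123*g + 90) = (g - 3)*(g - 2)*(g^3 - 10*g^2 + 31*g - 30) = (g - 3)*(g - 2)^2*(g^2 - 8*g + 15) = (g - 5)*(g - 3)*(g - 2)^2*(g - 3)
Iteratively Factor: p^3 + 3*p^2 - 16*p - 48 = (p - 4)*(p^2 + 7*p + 12) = (p - 4)*(p + 4)*(p + 3)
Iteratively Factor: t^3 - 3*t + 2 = (t - 1)*(t^2 + t - 2) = (t - 1)^2*(t + 2)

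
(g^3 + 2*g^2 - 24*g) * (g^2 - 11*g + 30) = g^5 - 9*g^4 - 16*g^3 + 324*g^2 - 720*g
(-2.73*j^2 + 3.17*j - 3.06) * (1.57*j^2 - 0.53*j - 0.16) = -4.2861*j^4 + 6.4238*j^3 - 6.0475*j^2 + 1.1146*j + 0.4896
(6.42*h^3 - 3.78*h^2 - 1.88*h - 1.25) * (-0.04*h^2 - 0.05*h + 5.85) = -0.2568*h^5 - 0.1698*h^4 + 37.8212*h^3 - 21.969*h^2 - 10.9355*h - 7.3125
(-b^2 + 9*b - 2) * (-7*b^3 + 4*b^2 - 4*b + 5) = 7*b^5 - 67*b^4 + 54*b^3 - 49*b^2 + 53*b - 10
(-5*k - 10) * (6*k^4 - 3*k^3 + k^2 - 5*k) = -30*k^5 - 45*k^4 + 25*k^3 + 15*k^2 + 50*k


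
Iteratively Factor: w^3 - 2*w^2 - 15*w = (w - 5)*(w^2 + 3*w) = w*(w - 5)*(w + 3)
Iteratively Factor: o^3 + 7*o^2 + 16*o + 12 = (o + 3)*(o^2 + 4*o + 4) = (o + 2)*(o + 3)*(o + 2)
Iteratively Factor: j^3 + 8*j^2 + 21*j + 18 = (j + 3)*(j^2 + 5*j + 6) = (j + 2)*(j + 3)*(j + 3)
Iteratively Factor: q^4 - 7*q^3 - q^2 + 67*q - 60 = (q - 5)*(q^3 - 2*q^2 - 11*q + 12) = (q - 5)*(q - 1)*(q^2 - q - 12) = (q - 5)*(q - 4)*(q - 1)*(q + 3)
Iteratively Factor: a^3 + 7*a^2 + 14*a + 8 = (a + 2)*(a^2 + 5*a + 4) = (a + 1)*(a + 2)*(a + 4)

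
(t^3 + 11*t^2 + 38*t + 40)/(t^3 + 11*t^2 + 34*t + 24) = (t^2 + 7*t + 10)/(t^2 + 7*t + 6)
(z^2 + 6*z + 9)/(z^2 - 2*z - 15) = (z + 3)/(z - 5)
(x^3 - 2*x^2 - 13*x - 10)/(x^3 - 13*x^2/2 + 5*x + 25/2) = 2*(x + 2)/(2*x - 5)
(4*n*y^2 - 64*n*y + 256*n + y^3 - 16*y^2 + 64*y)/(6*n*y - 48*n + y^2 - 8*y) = (4*n*y - 32*n + y^2 - 8*y)/(6*n + y)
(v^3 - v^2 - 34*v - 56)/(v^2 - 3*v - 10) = (v^2 - 3*v - 28)/(v - 5)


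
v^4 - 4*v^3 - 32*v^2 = v^2*(v - 8)*(v + 4)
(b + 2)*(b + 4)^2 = b^3 + 10*b^2 + 32*b + 32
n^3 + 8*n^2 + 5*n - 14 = (n - 1)*(n + 2)*(n + 7)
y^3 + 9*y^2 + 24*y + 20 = (y + 2)^2*(y + 5)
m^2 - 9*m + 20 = (m - 5)*(m - 4)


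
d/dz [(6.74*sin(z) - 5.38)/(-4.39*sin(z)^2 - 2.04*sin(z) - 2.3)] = (29.5886*sin(z)^2 - 47.2364*sin(z) - 26.4772)*cos(z)/(19.2721*sin(z)^4 + 17.9112*sin(z)^3 + 24.3556*sin(z)^2 + 9.384*sin(z) + 5.29)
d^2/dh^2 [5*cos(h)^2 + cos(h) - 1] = -cos(h) - 10*cos(2*h)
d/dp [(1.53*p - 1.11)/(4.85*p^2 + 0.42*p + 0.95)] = (-7.4205*p^2 + 10.767*p + 1.9197)/(23.5225*p^4 + 4.074*p^3 + 9.3914*p^2 + 0.798*p + 0.9025)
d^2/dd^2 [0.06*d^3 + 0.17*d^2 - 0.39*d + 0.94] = 0.36*d + 0.34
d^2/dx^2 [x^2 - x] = 2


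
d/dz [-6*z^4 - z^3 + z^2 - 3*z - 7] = -24*z^3 - 3*z^2 + 2*z - 3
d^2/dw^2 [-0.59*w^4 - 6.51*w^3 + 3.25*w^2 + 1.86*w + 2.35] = -7.08*w^2 - 39.06*w + 6.5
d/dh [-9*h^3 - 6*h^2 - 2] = 3*h*(-9*h - 4)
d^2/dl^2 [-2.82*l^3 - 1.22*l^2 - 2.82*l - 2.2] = -16.92*l - 2.44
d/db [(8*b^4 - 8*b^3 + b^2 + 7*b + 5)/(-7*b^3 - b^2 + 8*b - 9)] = (-56*b^6 - 16*b^5 + 207*b^4 - 318*b^3 + 336*b^2 - 8*b - 103)/(49*b^6 + 14*b^5 - 111*b^4 + 110*b^3 + 82*b^2 - 144*b + 81)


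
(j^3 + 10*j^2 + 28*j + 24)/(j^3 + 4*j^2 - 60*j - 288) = (j^2 + 4*j + 4)/(j^2 - 2*j - 48)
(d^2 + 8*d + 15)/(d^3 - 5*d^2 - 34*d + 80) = (d + 3)/(d^2 - 10*d + 16)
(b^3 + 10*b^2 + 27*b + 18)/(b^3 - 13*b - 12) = (b + 6)/(b - 4)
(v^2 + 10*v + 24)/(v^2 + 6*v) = (v + 4)/v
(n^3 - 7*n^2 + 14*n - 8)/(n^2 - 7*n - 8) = (-n^3 + 7*n^2 - 14*n + 8)/(-n^2 + 7*n + 8)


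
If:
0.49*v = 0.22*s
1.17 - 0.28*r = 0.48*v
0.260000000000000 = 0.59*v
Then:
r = 3.42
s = 0.98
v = 0.44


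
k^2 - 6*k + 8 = (k - 4)*(k - 2)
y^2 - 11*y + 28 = (y - 7)*(y - 4)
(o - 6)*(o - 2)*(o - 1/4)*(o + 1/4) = o^4 - 8*o^3 + 191*o^2/16 + o/2 - 3/4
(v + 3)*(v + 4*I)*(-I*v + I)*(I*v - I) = v^4 + v^3 + 4*I*v^3 - 5*v^2 + 4*I*v^2 + 3*v - 20*I*v + 12*I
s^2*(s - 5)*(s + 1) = s^4 - 4*s^3 - 5*s^2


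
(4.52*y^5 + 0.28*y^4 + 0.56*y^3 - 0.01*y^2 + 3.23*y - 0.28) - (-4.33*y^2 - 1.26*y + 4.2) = 4.52*y^5 + 0.28*y^4 + 0.56*y^3 + 4.32*y^2 + 4.49*y - 4.48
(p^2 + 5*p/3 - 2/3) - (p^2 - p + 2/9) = 8*p/3 - 8/9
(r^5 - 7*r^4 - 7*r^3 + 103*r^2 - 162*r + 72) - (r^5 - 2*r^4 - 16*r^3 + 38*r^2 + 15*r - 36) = -5*r^4 + 9*r^3 + 65*r^2 - 177*r + 108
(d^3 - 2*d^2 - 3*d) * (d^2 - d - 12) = d^5 - 3*d^4 - 13*d^3 + 27*d^2 + 36*d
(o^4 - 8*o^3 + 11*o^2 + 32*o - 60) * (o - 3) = o^5 - 11*o^4 + 35*o^3 - o^2 - 156*o + 180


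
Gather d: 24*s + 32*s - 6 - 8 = 56*s - 14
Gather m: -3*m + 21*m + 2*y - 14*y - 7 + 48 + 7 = 18*m - 12*y + 48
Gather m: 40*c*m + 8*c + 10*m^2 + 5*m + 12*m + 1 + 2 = 8*c + 10*m^2 + m*(40*c + 17) + 3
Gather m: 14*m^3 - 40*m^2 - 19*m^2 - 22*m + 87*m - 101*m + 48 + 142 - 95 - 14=14*m^3 - 59*m^2 - 36*m + 81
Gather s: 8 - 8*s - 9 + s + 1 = -7*s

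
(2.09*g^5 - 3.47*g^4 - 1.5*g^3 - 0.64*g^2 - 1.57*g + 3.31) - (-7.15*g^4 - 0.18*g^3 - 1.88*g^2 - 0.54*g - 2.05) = 2.09*g^5 + 3.68*g^4 - 1.32*g^3 + 1.24*g^2 - 1.03*g + 5.36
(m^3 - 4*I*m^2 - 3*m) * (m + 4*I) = m^4 + 13*m^2 - 12*I*m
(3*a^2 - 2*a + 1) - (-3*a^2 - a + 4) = 6*a^2 - a - 3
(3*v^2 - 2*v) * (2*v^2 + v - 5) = 6*v^4 - v^3 - 17*v^2 + 10*v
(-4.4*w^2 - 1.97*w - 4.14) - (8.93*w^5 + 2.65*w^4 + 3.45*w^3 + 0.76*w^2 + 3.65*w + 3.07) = -8.93*w^5 - 2.65*w^4 - 3.45*w^3 - 5.16*w^2 - 5.62*w - 7.21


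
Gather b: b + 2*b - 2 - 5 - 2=3*b - 9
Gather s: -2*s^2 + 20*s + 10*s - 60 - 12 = -2*s^2 + 30*s - 72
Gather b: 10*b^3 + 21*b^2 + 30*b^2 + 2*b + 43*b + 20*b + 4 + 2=10*b^3 + 51*b^2 + 65*b + 6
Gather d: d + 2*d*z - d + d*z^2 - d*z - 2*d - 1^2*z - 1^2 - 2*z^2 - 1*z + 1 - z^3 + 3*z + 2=d*(z^2 + z - 2) - z^3 - 2*z^2 + z + 2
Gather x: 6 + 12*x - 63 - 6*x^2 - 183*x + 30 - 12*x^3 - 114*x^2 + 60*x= -12*x^3 - 120*x^2 - 111*x - 27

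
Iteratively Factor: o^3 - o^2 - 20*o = (o)*(o^2 - o - 20) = o*(o - 5)*(o + 4)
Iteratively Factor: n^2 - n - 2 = (n - 2)*(n + 1)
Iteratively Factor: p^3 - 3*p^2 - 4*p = (p - 4)*(p^2 + p) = (p - 4)*(p + 1)*(p)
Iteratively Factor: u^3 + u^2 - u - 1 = (u - 1)*(u^2 + 2*u + 1) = (u - 1)*(u + 1)*(u + 1)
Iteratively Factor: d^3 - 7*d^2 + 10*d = (d)*(d^2 - 7*d + 10) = d*(d - 5)*(d - 2)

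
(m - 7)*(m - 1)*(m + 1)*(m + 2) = m^4 - 5*m^3 - 15*m^2 + 5*m + 14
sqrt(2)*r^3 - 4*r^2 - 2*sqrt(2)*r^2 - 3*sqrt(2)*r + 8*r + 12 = (r - 3)*(r - 2*sqrt(2))*(sqrt(2)*r + sqrt(2))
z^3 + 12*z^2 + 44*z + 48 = (z + 2)*(z + 4)*(z + 6)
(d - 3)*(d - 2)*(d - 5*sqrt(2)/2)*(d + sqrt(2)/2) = d^4 - 5*d^3 - 2*sqrt(2)*d^3 + 7*d^2/2 + 10*sqrt(2)*d^2 - 12*sqrt(2)*d + 25*d/2 - 15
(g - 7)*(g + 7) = g^2 - 49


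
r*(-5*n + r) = -5*n*r + r^2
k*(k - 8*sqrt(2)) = k^2 - 8*sqrt(2)*k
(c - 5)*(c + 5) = c^2 - 25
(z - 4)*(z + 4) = z^2 - 16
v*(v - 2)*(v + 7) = v^3 + 5*v^2 - 14*v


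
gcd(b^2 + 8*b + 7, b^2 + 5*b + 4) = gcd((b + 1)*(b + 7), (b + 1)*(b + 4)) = b + 1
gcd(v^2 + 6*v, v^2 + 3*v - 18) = v + 6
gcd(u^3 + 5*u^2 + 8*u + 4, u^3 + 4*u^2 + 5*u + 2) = u^2 + 3*u + 2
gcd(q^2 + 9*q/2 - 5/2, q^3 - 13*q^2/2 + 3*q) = q - 1/2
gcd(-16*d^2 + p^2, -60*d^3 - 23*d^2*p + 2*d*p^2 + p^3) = 4*d + p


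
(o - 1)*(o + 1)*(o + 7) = o^3 + 7*o^2 - o - 7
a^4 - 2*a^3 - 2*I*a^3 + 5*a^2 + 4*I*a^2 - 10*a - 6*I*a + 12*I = (a - 2)*(a - 3*I)*(a - I)*(a + 2*I)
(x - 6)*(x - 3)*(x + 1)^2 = x^4 - 7*x^3 + x^2 + 27*x + 18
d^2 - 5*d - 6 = (d - 6)*(d + 1)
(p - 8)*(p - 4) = p^2 - 12*p + 32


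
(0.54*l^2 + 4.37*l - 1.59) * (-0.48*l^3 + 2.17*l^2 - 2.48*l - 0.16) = -0.2592*l^5 - 0.9258*l^4 + 8.9069*l^3 - 14.3743*l^2 + 3.244*l + 0.2544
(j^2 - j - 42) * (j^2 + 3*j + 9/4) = j^4 + 2*j^3 - 171*j^2/4 - 513*j/4 - 189/2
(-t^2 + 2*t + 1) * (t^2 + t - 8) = -t^4 + t^3 + 11*t^2 - 15*t - 8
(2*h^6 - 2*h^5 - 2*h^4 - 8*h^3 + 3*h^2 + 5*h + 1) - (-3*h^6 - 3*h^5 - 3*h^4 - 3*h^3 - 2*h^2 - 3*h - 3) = 5*h^6 + h^5 + h^4 - 5*h^3 + 5*h^2 + 8*h + 4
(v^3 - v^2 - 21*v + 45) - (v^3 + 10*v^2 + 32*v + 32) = -11*v^2 - 53*v + 13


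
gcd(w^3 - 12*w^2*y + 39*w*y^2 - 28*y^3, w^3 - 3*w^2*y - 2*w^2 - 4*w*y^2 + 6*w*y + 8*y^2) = -w + 4*y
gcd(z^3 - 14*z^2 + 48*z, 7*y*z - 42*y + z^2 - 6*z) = z - 6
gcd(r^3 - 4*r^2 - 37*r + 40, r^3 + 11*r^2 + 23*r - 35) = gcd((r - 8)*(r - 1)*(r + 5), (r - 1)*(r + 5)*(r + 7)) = r^2 + 4*r - 5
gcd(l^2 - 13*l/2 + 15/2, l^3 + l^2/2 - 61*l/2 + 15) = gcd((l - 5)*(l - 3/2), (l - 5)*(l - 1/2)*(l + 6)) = l - 5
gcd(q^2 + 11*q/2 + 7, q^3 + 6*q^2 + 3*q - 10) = q + 2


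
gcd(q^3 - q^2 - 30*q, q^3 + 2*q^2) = q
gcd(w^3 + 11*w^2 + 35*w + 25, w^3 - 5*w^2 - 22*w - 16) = w + 1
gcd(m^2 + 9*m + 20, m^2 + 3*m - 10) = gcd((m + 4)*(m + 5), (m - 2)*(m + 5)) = m + 5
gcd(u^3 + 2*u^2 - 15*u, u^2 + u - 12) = u - 3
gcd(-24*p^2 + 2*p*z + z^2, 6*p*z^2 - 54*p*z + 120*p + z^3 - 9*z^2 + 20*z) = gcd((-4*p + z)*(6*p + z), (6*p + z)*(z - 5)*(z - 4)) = 6*p + z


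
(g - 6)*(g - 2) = g^2 - 8*g + 12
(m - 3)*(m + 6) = m^2 + 3*m - 18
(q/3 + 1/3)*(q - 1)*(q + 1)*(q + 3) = q^4/3 + 4*q^3/3 + 2*q^2/3 - 4*q/3 - 1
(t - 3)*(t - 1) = t^2 - 4*t + 3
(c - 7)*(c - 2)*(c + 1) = c^3 - 8*c^2 + 5*c + 14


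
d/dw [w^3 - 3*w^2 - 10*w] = 3*w^2 - 6*w - 10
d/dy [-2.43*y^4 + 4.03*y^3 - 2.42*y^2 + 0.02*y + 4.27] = -9.72*y^3 + 12.09*y^2 - 4.84*y + 0.02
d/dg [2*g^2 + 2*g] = 4*g + 2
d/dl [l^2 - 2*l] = 2*l - 2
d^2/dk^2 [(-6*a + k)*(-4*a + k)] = 2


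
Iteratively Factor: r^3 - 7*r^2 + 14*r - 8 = (r - 2)*(r^2 - 5*r + 4) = (r - 2)*(r - 1)*(r - 4)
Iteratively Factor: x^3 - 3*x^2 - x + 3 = (x - 1)*(x^2 - 2*x - 3) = (x - 3)*(x - 1)*(x + 1)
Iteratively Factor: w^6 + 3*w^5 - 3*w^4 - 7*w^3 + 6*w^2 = (w)*(w^5 + 3*w^4 - 3*w^3 - 7*w^2 + 6*w) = w*(w + 2)*(w^4 + w^3 - 5*w^2 + 3*w) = w^2*(w + 2)*(w^3 + w^2 - 5*w + 3) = w^2*(w + 2)*(w + 3)*(w^2 - 2*w + 1) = w^2*(w - 1)*(w + 2)*(w + 3)*(w - 1)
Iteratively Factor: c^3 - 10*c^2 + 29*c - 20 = (c - 1)*(c^2 - 9*c + 20) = (c - 4)*(c - 1)*(c - 5)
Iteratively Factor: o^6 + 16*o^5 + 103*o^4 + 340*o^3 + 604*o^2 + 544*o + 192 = (o + 4)*(o^5 + 12*o^4 + 55*o^3 + 120*o^2 + 124*o + 48) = (o + 4)^2*(o^4 + 8*o^3 + 23*o^2 + 28*o + 12) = (o + 2)*(o + 4)^2*(o^3 + 6*o^2 + 11*o + 6) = (o + 2)*(o + 3)*(o + 4)^2*(o^2 + 3*o + 2) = (o + 2)^2*(o + 3)*(o + 4)^2*(o + 1)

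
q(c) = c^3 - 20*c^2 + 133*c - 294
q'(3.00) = 40.00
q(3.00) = -48.00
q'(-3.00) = 280.00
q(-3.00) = -900.00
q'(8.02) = 5.16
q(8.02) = 2.10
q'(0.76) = 104.33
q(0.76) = -204.03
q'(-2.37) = 244.65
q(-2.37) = -734.86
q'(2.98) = 40.44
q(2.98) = -48.80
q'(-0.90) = 171.43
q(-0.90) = -430.63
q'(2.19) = 59.79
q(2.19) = -88.15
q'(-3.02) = 281.16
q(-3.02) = -905.61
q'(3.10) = 37.83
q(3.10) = -44.11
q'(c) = 3*c^2 - 40*c + 133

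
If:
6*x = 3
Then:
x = 1/2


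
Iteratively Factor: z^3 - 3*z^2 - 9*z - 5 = (z + 1)*(z^2 - 4*z - 5) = (z + 1)^2*(z - 5)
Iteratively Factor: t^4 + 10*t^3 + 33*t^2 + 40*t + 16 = (t + 1)*(t^3 + 9*t^2 + 24*t + 16) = (t + 1)^2*(t^2 + 8*t + 16) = (t + 1)^2*(t + 4)*(t + 4)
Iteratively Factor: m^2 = (m)*(m)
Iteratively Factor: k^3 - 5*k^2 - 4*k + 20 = (k - 2)*(k^2 - 3*k - 10) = (k - 5)*(k - 2)*(k + 2)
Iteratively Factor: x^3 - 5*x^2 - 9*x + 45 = (x - 5)*(x^2 - 9) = (x - 5)*(x + 3)*(x - 3)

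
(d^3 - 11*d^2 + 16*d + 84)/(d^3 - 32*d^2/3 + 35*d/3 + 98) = 3*(d + 2)/(3*d + 7)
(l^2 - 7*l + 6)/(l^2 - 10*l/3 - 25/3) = 3*(-l^2 + 7*l - 6)/(-3*l^2 + 10*l + 25)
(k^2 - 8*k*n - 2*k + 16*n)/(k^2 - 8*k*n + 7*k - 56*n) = (k - 2)/(k + 7)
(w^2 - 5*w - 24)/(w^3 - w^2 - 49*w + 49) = (w^2 - 5*w - 24)/(w^3 - w^2 - 49*w + 49)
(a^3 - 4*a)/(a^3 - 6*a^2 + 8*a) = (a + 2)/(a - 4)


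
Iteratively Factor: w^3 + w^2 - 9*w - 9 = (w - 3)*(w^2 + 4*w + 3) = (w - 3)*(w + 3)*(w + 1)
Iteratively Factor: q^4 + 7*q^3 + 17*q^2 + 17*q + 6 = (q + 3)*(q^3 + 4*q^2 + 5*q + 2) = (q + 2)*(q + 3)*(q^2 + 2*q + 1) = (q + 1)*(q + 2)*(q + 3)*(q + 1)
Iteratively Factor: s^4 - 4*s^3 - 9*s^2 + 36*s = (s + 3)*(s^3 - 7*s^2 + 12*s) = (s - 3)*(s + 3)*(s^2 - 4*s) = (s - 4)*(s - 3)*(s + 3)*(s)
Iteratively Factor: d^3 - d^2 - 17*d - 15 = (d + 3)*(d^2 - 4*d - 5) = (d - 5)*(d + 3)*(d + 1)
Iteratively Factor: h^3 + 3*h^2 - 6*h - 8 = (h - 2)*(h^2 + 5*h + 4) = (h - 2)*(h + 4)*(h + 1)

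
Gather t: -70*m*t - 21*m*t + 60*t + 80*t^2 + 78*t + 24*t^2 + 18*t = 104*t^2 + t*(156 - 91*m)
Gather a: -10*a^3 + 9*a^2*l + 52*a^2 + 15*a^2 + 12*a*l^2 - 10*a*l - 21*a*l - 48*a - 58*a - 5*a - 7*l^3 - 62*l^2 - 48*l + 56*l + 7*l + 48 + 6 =-10*a^3 + a^2*(9*l + 67) + a*(12*l^2 - 31*l - 111) - 7*l^3 - 62*l^2 + 15*l + 54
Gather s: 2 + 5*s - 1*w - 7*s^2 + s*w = -7*s^2 + s*(w + 5) - w + 2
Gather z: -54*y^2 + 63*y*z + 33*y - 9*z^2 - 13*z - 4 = -54*y^2 + 33*y - 9*z^2 + z*(63*y - 13) - 4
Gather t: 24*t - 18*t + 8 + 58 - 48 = 6*t + 18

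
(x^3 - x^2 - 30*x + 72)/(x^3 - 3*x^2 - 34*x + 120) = (x - 3)/(x - 5)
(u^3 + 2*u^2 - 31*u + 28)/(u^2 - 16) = (u^2 + 6*u - 7)/(u + 4)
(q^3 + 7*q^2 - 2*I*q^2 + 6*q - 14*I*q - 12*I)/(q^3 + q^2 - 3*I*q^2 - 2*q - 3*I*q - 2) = (q + 6)/(q - I)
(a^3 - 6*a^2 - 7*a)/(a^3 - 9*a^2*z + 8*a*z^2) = (a^2 - 6*a - 7)/(a^2 - 9*a*z + 8*z^2)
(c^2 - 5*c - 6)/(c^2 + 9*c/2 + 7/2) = 2*(c - 6)/(2*c + 7)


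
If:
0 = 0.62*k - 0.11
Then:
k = 0.18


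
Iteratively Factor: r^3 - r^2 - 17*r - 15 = (r + 1)*(r^2 - 2*r - 15) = (r - 5)*(r + 1)*(r + 3)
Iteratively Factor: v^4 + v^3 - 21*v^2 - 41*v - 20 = (v + 1)*(v^3 - 21*v - 20) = (v + 1)*(v + 4)*(v^2 - 4*v - 5) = (v - 5)*(v + 1)*(v + 4)*(v + 1)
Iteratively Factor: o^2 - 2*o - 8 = (o + 2)*(o - 4)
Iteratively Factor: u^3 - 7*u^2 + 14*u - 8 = (u - 2)*(u^2 - 5*u + 4) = (u - 2)*(u - 1)*(u - 4)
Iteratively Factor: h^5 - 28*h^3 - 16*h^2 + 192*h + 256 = (h + 2)*(h^4 - 2*h^3 - 24*h^2 + 32*h + 128) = (h + 2)*(h + 4)*(h^3 - 6*h^2 + 32) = (h + 2)^2*(h + 4)*(h^2 - 8*h + 16) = (h - 4)*(h + 2)^2*(h + 4)*(h - 4)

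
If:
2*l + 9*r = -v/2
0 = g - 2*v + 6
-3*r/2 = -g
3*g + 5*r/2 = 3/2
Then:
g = 9/28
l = -393/224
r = 3/14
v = 177/56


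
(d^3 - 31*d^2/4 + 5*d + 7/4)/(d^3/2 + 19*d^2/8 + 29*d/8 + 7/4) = 2*(4*d^3 - 31*d^2 + 20*d + 7)/(4*d^3 + 19*d^2 + 29*d + 14)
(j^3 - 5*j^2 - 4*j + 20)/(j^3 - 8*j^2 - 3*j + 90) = (j^2 - 4)/(j^2 - 3*j - 18)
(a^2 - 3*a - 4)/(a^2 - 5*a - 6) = (a - 4)/(a - 6)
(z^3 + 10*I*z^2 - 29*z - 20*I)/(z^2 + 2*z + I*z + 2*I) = (z^2 + 9*I*z - 20)/(z + 2)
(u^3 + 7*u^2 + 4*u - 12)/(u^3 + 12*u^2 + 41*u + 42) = (u^2 + 5*u - 6)/(u^2 + 10*u + 21)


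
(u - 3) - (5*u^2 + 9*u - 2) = -5*u^2 - 8*u - 1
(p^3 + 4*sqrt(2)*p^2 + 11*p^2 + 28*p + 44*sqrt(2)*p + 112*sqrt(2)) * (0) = 0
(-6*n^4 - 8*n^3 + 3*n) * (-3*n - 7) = 18*n^5 + 66*n^4 + 56*n^3 - 9*n^2 - 21*n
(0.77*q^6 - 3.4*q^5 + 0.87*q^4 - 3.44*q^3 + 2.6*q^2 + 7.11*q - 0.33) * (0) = 0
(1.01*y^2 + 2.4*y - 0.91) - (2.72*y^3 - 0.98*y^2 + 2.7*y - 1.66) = -2.72*y^3 + 1.99*y^2 - 0.3*y + 0.75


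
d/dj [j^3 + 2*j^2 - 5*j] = 3*j^2 + 4*j - 5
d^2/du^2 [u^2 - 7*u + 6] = 2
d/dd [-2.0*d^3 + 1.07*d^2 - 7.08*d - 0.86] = -6.0*d^2 + 2.14*d - 7.08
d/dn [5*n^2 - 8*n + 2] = 10*n - 8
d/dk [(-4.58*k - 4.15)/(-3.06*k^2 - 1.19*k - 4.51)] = (-14.0148*k^2 - 25.398*k + 15.7173)/(9.3636*k^4 + 7.2828*k^3 + 29.0173*k^2 + 10.7338*k + 20.3401)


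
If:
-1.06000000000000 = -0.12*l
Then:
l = 8.83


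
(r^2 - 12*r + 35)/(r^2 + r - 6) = (r^2 - 12*r + 35)/(r^2 + r - 6)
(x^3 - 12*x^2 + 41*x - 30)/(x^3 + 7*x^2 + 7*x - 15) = (x^2 - 11*x + 30)/(x^2 + 8*x + 15)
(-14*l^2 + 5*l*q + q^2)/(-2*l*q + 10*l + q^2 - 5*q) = (7*l + q)/(q - 5)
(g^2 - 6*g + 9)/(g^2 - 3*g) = (g - 3)/g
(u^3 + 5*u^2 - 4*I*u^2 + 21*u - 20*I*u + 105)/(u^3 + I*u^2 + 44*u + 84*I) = (u^2 + u*(5 + 3*I) + 15*I)/(u^2 + 8*I*u - 12)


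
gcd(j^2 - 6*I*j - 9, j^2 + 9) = j - 3*I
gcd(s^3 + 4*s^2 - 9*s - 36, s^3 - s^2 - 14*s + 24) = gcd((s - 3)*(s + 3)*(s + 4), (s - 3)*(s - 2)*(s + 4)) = s^2 + s - 12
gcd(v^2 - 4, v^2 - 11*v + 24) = 1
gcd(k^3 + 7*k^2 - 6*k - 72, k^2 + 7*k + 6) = k + 6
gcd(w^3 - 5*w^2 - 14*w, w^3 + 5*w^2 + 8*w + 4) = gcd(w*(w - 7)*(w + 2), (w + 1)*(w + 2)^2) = w + 2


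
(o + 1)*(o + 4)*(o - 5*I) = o^3 + 5*o^2 - 5*I*o^2 + 4*o - 25*I*o - 20*I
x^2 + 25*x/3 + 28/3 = (x + 4/3)*(x + 7)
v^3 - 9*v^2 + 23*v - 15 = (v - 5)*(v - 3)*(v - 1)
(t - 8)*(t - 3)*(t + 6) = t^3 - 5*t^2 - 42*t + 144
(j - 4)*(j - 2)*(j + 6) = j^3 - 28*j + 48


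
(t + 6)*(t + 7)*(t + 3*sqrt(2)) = t^3 + 3*sqrt(2)*t^2 + 13*t^2 + 42*t + 39*sqrt(2)*t + 126*sqrt(2)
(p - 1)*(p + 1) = p^2 - 1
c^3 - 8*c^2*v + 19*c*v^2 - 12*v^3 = (c - 4*v)*(c - 3*v)*(c - v)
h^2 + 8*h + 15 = (h + 3)*(h + 5)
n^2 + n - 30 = (n - 5)*(n + 6)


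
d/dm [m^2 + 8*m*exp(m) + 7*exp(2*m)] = 8*m*exp(m) + 2*m + 14*exp(2*m) + 8*exp(m)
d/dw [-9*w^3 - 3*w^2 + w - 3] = -27*w^2 - 6*w + 1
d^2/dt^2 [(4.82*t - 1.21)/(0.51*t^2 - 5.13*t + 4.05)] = ((50.6874 - 14.7492*t)*(0.51*t^2 - 5.13*t + 4.05) + (1.02*t - 5.13)*(2.04*t - 10.26)*(4.82*t - 1.21))/(0.51*t^2 - 5.13*t + 4.05)^3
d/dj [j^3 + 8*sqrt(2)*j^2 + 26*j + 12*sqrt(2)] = 3*j^2 + 16*sqrt(2)*j + 26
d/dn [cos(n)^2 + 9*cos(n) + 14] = -(2*cos(n) + 9)*sin(n)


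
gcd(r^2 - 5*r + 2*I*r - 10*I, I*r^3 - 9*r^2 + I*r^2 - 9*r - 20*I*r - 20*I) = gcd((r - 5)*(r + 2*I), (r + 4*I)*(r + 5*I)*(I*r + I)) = 1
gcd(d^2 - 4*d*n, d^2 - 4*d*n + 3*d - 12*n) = d - 4*n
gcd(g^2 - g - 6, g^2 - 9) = g - 3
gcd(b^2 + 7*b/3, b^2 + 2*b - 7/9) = b + 7/3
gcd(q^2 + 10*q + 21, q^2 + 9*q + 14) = q + 7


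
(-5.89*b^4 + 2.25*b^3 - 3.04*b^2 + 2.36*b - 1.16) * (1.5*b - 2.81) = -8.835*b^5 + 19.9259*b^4 - 10.8825*b^3 + 12.0824*b^2 - 8.3716*b + 3.2596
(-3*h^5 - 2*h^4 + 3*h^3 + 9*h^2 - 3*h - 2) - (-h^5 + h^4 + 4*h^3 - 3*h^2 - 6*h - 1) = -2*h^5 - 3*h^4 - h^3 + 12*h^2 + 3*h - 1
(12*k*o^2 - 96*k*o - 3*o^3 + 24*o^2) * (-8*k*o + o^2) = -96*k^2*o^3 + 768*k^2*o^2 + 36*k*o^4 - 288*k*o^3 - 3*o^5 + 24*o^4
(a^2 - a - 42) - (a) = a^2 - 2*a - 42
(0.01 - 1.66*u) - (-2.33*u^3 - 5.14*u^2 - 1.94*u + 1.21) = 2.33*u^3 + 5.14*u^2 + 0.28*u - 1.2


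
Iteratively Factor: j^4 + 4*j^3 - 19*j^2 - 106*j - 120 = (j + 2)*(j^3 + 2*j^2 - 23*j - 60) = (j + 2)*(j + 4)*(j^2 - 2*j - 15) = (j - 5)*(j + 2)*(j + 4)*(j + 3)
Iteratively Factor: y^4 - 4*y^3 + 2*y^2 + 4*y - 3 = (y - 1)*(y^3 - 3*y^2 - y + 3) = (y - 1)*(y + 1)*(y^2 - 4*y + 3) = (y - 1)^2*(y + 1)*(y - 3)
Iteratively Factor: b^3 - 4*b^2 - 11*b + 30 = (b - 2)*(b^2 - 2*b - 15) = (b - 2)*(b + 3)*(b - 5)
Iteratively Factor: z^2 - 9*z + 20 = (z - 5)*(z - 4)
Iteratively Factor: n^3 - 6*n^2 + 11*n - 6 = (n - 3)*(n^2 - 3*n + 2) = (n - 3)*(n - 2)*(n - 1)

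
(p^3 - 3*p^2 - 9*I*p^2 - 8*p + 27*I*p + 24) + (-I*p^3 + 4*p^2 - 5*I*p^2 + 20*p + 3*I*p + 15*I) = p^3 - I*p^3 + p^2 - 14*I*p^2 + 12*p + 30*I*p + 24 + 15*I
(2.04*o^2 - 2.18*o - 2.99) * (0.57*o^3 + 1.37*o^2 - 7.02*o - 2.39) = 1.1628*o^5 + 1.5522*o^4 - 19.0117*o^3 + 6.3317*o^2 + 26.2*o + 7.1461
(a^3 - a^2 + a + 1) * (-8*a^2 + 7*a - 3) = -8*a^5 + 15*a^4 - 18*a^3 + 2*a^2 + 4*a - 3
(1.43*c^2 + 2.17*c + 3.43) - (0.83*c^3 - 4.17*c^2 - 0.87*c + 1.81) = -0.83*c^3 + 5.6*c^2 + 3.04*c + 1.62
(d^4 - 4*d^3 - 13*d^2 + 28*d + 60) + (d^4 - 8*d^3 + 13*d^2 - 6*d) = 2*d^4 - 12*d^3 + 22*d + 60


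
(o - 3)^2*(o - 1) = o^3 - 7*o^2 + 15*o - 9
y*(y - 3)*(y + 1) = y^3 - 2*y^2 - 3*y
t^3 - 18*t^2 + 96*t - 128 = (t - 8)^2*(t - 2)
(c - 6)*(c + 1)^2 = c^3 - 4*c^2 - 11*c - 6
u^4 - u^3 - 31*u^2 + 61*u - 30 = (u - 5)*(u - 1)^2*(u + 6)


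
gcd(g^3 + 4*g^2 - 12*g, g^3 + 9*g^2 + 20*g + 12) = g + 6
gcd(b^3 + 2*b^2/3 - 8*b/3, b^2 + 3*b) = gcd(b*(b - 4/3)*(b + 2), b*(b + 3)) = b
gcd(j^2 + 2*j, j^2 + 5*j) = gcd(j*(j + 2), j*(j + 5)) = j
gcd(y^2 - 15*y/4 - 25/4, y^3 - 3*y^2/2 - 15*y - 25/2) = y - 5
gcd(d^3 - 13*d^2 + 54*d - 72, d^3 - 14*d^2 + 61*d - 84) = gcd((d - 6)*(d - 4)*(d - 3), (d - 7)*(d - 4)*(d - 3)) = d^2 - 7*d + 12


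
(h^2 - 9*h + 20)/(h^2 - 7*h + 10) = (h - 4)/(h - 2)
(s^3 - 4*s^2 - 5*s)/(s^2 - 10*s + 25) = s*(s + 1)/(s - 5)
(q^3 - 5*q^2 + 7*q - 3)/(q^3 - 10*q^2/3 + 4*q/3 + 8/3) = 3*(q^3 - 5*q^2 + 7*q - 3)/(3*q^3 - 10*q^2 + 4*q + 8)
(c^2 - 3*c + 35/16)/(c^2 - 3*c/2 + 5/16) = (4*c - 7)/(4*c - 1)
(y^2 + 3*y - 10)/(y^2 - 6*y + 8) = (y + 5)/(y - 4)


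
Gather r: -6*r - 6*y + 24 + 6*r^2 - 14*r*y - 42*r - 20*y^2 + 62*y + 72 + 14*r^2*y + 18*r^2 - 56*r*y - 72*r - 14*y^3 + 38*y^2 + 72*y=r^2*(14*y + 24) + r*(-70*y - 120) - 14*y^3 + 18*y^2 + 128*y + 96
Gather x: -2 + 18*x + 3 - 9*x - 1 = 9*x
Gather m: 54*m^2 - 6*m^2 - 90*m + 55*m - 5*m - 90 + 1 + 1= 48*m^2 - 40*m - 88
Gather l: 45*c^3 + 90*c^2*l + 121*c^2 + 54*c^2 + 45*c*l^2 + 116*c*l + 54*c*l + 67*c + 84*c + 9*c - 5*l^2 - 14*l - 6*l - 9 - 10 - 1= 45*c^3 + 175*c^2 + 160*c + l^2*(45*c - 5) + l*(90*c^2 + 170*c - 20) - 20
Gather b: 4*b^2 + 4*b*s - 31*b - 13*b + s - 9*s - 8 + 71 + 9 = 4*b^2 + b*(4*s - 44) - 8*s + 72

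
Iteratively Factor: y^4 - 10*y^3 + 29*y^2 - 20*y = (y - 5)*(y^3 - 5*y^2 + 4*y) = (y - 5)*(y - 1)*(y^2 - 4*y) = (y - 5)*(y - 4)*(y - 1)*(y)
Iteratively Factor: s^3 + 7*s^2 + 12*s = (s)*(s^2 + 7*s + 12) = s*(s + 3)*(s + 4)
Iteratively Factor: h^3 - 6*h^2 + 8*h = (h - 2)*(h^2 - 4*h) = h*(h - 2)*(h - 4)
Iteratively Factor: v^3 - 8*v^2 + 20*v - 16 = (v - 2)*(v^2 - 6*v + 8) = (v - 4)*(v - 2)*(v - 2)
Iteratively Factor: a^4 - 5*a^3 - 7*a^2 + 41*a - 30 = (a - 5)*(a^3 - 7*a + 6) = (a - 5)*(a + 3)*(a^2 - 3*a + 2) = (a - 5)*(a - 2)*(a + 3)*(a - 1)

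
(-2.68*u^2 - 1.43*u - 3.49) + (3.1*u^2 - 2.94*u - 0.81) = 0.42*u^2 - 4.37*u - 4.3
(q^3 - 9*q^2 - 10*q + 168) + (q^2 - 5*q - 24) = q^3 - 8*q^2 - 15*q + 144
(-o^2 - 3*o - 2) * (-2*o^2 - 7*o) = 2*o^4 + 13*o^3 + 25*o^2 + 14*o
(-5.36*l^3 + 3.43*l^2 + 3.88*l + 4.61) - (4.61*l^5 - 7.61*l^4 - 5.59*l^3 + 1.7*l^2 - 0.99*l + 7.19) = -4.61*l^5 + 7.61*l^4 + 0.23*l^3 + 1.73*l^2 + 4.87*l - 2.58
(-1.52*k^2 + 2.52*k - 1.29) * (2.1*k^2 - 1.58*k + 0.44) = -3.192*k^4 + 7.6936*k^3 - 7.3594*k^2 + 3.147*k - 0.5676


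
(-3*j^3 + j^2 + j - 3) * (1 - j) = 3*j^4 - 4*j^3 + 4*j - 3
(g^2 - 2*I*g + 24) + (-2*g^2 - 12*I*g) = -g^2 - 14*I*g + 24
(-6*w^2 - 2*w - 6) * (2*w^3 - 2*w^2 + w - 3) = -12*w^5 + 8*w^4 - 14*w^3 + 28*w^2 + 18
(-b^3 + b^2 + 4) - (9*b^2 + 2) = -b^3 - 8*b^2 + 2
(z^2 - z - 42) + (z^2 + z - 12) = 2*z^2 - 54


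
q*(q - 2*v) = q^2 - 2*q*v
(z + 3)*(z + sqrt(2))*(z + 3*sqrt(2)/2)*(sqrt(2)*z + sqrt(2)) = sqrt(2)*z^4 + 5*z^3 + 4*sqrt(2)*z^3 + 6*sqrt(2)*z^2 + 20*z^2 + 15*z + 12*sqrt(2)*z + 9*sqrt(2)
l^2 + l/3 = l*(l + 1/3)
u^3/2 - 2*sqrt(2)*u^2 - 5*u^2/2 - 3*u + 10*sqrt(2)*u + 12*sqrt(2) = (u/2 + 1/2)*(u - 6)*(u - 4*sqrt(2))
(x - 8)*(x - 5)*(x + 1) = x^3 - 12*x^2 + 27*x + 40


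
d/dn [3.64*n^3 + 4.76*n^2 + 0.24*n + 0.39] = 10.92*n^2 + 9.52*n + 0.24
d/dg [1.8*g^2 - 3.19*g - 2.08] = 3.6*g - 3.19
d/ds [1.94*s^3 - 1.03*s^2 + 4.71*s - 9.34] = 5.82*s^2 - 2.06*s + 4.71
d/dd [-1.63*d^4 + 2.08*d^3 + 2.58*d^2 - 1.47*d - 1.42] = -6.52*d^3 + 6.24*d^2 + 5.16*d - 1.47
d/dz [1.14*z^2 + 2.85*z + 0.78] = 2.28*z + 2.85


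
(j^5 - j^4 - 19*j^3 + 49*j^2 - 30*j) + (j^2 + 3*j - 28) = j^5 - j^4 - 19*j^3 + 50*j^2 - 27*j - 28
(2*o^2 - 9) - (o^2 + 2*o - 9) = o^2 - 2*o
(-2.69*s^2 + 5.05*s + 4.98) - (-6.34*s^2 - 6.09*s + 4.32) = 3.65*s^2 + 11.14*s + 0.66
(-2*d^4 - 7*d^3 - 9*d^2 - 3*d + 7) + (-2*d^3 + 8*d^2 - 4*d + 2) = -2*d^4 - 9*d^3 - d^2 - 7*d + 9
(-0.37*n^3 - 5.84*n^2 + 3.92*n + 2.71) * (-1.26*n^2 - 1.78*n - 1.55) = 0.4662*n^5 + 8.017*n^4 + 6.0295*n^3 - 1.3402*n^2 - 10.8998*n - 4.2005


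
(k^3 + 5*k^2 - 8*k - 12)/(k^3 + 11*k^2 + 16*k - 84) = (k + 1)/(k + 7)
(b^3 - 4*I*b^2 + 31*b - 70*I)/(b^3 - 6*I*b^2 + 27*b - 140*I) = (b - 2*I)/(b - 4*I)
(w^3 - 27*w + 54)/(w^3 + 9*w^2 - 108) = (w - 3)/(w + 6)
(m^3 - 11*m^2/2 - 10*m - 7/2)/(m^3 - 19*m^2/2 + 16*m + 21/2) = (m + 1)/(m - 3)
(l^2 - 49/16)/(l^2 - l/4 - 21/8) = (4*l + 7)/(2*(2*l + 3))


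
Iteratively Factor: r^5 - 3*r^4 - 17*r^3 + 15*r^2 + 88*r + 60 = (r + 2)*(r^4 - 5*r^3 - 7*r^2 + 29*r + 30) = (r + 1)*(r + 2)*(r^3 - 6*r^2 - r + 30) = (r - 5)*(r + 1)*(r + 2)*(r^2 - r - 6) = (r - 5)*(r + 1)*(r + 2)^2*(r - 3)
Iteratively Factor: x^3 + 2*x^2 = (x)*(x^2 + 2*x) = x*(x + 2)*(x)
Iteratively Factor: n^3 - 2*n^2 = (n - 2)*(n^2) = n*(n - 2)*(n)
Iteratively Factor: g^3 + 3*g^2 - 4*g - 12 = (g + 3)*(g^2 - 4) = (g + 2)*(g + 3)*(g - 2)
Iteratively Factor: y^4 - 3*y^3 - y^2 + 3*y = (y + 1)*(y^3 - 4*y^2 + 3*y) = (y - 3)*(y + 1)*(y^2 - y) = y*(y - 3)*(y + 1)*(y - 1)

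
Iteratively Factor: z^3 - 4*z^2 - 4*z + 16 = (z + 2)*(z^2 - 6*z + 8) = (z - 2)*(z + 2)*(z - 4)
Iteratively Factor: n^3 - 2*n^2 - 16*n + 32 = (n - 4)*(n^2 + 2*n - 8) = (n - 4)*(n - 2)*(n + 4)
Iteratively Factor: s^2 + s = (s + 1)*(s)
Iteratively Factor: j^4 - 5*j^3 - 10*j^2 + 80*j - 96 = (j - 2)*(j^3 - 3*j^2 - 16*j + 48) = (j - 4)*(j - 2)*(j^2 + j - 12) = (j - 4)*(j - 3)*(j - 2)*(j + 4)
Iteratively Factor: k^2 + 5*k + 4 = (k + 1)*(k + 4)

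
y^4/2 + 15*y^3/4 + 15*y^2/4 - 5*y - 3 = (y/2 + 1)*(y - 1)*(y + 1/2)*(y + 6)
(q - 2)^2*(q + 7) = q^3 + 3*q^2 - 24*q + 28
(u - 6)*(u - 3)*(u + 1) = u^3 - 8*u^2 + 9*u + 18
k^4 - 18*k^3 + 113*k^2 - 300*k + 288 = (k - 8)*(k - 4)*(k - 3)^2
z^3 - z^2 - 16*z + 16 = (z - 4)*(z - 1)*(z + 4)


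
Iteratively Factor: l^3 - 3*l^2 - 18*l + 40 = (l - 2)*(l^2 - l - 20) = (l - 5)*(l - 2)*(l + 4)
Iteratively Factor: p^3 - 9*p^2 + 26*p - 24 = (p - 2)*(p^2 - 7*p + 12) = (p - 3)*(p - 2)*(p - 4)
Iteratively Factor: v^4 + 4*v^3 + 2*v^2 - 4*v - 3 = (v - 1)*(v^3 + 5*v^2 + 7*v + 3) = (v - 1)*(v + 1)*(v^2 + 4*v + 3) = (v - 1)*(v + 1)^2*(v + 3)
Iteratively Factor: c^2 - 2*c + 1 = (c - 1)*(c - 1)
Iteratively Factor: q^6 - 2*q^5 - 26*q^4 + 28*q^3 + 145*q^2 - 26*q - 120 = (q - 5)*(q^5 + 3*q^4 - 11*q^3 - 27*q^2 + 10*q + 24) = (q - 5)*(q - 3)*(q^4 + 6*q^3 + 7*q^2 - 6*q - 8) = (q - 5)*(q - 3)*(q + 1)*(q^3 + 5*q^2 + 2*q - 8) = (q - 5)*(q - 3)*(q + 1)*(q + 2)*(q^2 + 3*q - 4) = (q - 5)*(q - 3)*(q - 1)*(q + 1)*(q + 2)*(q + 4)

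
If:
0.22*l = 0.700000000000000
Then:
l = 3.18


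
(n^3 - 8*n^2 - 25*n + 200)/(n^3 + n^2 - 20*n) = (n^2 - 13*n + 40)/(n*(n - 4))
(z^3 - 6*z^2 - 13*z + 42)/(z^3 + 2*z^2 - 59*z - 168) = (z^2 - 9*z + 14)/(z^2 - z - 56)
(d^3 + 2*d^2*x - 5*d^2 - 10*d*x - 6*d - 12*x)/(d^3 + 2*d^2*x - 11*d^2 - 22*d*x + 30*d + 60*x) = (d + 1)/(d - 5)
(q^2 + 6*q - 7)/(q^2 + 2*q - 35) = (q - 1)/(q - 5)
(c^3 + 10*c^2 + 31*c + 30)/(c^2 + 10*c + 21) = (c^2 + 7*c + 10)/(c + 7)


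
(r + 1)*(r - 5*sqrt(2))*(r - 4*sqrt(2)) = r^3 - 9*sqrt(2)*r^2 + r^2 - 9*sqrt(2)*r + 40*r + 40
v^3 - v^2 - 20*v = v*(v - 5)*(v + 4)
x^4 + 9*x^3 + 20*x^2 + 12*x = x*(x + 1)*(x + 2)*(x + 6)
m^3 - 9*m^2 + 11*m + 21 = (m - 7)*(m - 3)*(m + 1)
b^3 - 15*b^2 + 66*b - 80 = (b - 8)*(b - 5)*(b - 2)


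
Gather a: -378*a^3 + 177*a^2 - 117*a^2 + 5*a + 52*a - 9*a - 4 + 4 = -378*a^3 + 60*a^2 + 48*a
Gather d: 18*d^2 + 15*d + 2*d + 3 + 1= 18*d^2 + 17*d + 4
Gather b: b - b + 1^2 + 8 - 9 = 0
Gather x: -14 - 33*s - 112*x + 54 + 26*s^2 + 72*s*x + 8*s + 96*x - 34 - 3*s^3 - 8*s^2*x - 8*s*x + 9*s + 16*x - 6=-3*s^3 + 26*s^2 - 16*s + x*(-8*s^2 + 64*s)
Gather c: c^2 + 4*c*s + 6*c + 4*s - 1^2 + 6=c^2 + c*(4*s + 6) + 4*s + 5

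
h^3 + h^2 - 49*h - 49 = (h - 7)*(h + 1)*(h + 7)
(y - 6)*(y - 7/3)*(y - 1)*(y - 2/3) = y^4 - 10*y^3 + 257*y^2/9 - 260*y/9 + 28/3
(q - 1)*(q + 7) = q^2 + 6*q - 7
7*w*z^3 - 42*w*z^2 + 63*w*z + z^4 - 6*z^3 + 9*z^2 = z*(7*w + z)*(z - 3)^2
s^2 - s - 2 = (s - 2)*(s + 1)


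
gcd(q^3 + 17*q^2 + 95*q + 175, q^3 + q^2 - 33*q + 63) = q + 7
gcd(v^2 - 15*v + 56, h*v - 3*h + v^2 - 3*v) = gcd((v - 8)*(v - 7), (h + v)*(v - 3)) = 1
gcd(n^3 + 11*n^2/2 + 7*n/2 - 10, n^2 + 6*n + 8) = n + 4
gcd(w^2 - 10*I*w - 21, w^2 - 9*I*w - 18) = w - 3*I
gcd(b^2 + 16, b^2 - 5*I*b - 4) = b - 4*I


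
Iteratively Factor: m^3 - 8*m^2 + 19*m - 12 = (m - 3)*(m^2 - 5*m + 4) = (m - 3)*(m - 1)*(m - 4)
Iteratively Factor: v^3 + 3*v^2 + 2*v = (v)*(v^2 + 3*v + 2) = v*(v + 1)*(v + 2)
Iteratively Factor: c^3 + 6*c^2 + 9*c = (c + 3)*(c^2 + 3*c) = (c + 3)^2*(c)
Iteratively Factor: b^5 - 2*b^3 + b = (b)*(b^4 - 2*b^2 + 1) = b*(b + 1)*(b^3 - b^2 - b + 1) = b*(b + 1)^2*(b^2 - 2*b + 1) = b*(b - 1)*(b + 1)^2*(b - 1)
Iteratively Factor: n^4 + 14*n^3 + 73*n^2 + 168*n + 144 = (n + 3)*(n^3 + 11*n^2 + 40*n + 48) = (n + 3)*(n + 4)*(n^2 + 7*n + 12) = (n + 3)*(n + 4)^2*(n + 3)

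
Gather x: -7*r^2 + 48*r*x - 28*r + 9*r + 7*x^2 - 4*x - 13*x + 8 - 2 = -7*r^2 - 19*r + 7*x^2 + x*(48*r - 17) + 6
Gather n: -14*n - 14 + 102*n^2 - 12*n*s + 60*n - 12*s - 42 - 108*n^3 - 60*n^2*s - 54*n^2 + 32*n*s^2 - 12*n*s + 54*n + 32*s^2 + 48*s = -108*n^3 + n^2*(48 - 60*s) + n*(32*s^2 - 24*s + 100) + 32*s^2 + 36*s - 56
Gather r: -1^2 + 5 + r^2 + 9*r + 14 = r^2 + 9*r + 18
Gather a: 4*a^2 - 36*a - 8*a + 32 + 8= 4*a^2 - 44*a + 40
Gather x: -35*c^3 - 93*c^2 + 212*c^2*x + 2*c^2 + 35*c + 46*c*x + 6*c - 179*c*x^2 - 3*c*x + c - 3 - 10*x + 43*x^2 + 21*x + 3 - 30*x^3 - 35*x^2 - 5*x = -35*c^3 - 91*c^2 + 42*c - 30*x^3 + x^2*(8 - 179*c) + x*(212*c^2 + 43*c + 6)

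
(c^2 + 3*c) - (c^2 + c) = 2*c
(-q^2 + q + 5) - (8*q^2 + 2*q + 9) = -9*q^2 - q - 4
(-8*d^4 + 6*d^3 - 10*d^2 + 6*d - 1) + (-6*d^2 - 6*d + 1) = -8*d^4 + 6*d^3 - 16*d^2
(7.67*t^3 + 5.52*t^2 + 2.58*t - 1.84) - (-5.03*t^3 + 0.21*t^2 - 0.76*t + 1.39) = 12.7*t^3 + 5.31*t^2 + 3.34*t - 3.23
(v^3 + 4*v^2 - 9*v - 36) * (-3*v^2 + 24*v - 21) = -3*v^5 + 12*v^4 + 102*v^3 - 192*v^2 - 675*v + 756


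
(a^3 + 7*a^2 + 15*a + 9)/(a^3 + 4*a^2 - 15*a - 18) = (a^2 + 6*a + 9)/(a^2 + 3*a - 18)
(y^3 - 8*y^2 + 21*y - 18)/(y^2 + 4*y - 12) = (y^2 - 6*y + 9)/(y + 6)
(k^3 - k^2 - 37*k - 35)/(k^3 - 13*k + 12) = (k^3 - k^2 - 37*k - 35)/(k^3 - 13*k + 12)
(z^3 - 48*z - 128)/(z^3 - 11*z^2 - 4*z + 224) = (z + 4)/(z - 7)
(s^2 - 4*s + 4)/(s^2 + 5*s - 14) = (s - 2)/(s + 7)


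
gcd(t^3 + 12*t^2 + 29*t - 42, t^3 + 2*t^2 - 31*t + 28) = t^2 + 6*t - 7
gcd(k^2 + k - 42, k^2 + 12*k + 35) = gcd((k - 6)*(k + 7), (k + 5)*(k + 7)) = k + 7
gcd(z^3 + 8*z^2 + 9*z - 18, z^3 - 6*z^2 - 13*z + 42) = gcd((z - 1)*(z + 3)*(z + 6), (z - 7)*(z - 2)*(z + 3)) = z + 3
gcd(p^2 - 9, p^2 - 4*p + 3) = p - 3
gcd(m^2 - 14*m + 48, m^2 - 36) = m - 6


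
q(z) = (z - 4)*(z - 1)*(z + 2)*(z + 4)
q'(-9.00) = -2365.00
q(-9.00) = 4550.00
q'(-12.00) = -6064.00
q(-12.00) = 16640.00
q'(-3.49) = -23.85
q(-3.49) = -25.56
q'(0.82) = -41.30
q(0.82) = 7.78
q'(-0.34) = -3.57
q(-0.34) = 35.33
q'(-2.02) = 35.99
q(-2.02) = -0.72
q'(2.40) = -29.82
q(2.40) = -63.08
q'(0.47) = -31.84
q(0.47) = 20.66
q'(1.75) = -48.38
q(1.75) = -36.39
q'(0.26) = -25.09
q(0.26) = 26.65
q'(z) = (z - 4)*(z - 1)*(z + 2) + (z - 4)*(z - 1)*(z + 4) + (z - 4)*(z + 2)*(z + 4) + (z - 1)*(z + 2)*(z + 4) = 4*z^3 + 3*z^2 - 36*z - 16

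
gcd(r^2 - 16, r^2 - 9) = 1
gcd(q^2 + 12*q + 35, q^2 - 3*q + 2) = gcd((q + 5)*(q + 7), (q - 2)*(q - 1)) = 1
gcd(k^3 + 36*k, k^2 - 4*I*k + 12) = k - 6*I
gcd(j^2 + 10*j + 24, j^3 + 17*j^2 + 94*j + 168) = j^2 + 10*j + 24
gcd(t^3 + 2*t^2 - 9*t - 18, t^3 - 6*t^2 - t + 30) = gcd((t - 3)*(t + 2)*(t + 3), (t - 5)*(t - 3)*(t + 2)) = t^2 - t - 6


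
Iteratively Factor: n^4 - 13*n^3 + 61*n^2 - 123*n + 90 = (n - 5)*(n^3 - 8*n^2 + 21*n - 18) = (n - 5)*(n - 3)*(n^2 - 5*n + 6) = (n - 5)*(n - 3)^2*(n - 2)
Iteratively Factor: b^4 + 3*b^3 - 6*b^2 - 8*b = (b - 2)*(b^3 + 5*b^2 + 4*b) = b*(b - 2)*(b^2 + 5*b + 4) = b*(b - 2)*(b + 1)*(b + 4)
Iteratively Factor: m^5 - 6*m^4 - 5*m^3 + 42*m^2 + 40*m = (m + 1)*(m^4 - 7*m^3 + 2*m^2 + 40*m) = (m + 1)*(m + 2)*(m^3 - 9*m^2 + 20*m) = m*(m + 1)*(m + 2)*(m^2 - 9*m + 20) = m*(m - 4)*(m + 1)*(m + 2)*(m - 5)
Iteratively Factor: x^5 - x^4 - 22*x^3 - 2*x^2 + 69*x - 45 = (x - 5)*(x^4 + 4*x^3 - 2*x^2 - 12*x + 9) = (x - 5)*(x - 1)*(x^3 + 5*x^2 + 3*x - 9) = (x - 5)*(x - 1)*(x + 3)*(x^2 + 2*x - 3) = (x - 5)*(x - 1)^2*(x + 3)*(x + 3)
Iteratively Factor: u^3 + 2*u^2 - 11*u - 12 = (u + 1)*(u^2 + u - 12) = (u + 1)*(u + 4)*(u - 3)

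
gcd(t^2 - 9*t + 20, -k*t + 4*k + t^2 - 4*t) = t - 4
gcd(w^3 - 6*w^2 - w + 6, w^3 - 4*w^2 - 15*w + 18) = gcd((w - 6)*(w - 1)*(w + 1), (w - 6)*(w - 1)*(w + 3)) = w^2 - 7*w + 6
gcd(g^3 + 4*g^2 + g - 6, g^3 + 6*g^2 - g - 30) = g + 3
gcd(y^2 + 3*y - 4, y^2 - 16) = y + 4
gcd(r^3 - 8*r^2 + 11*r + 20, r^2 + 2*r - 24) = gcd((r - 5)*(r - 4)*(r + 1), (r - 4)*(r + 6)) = r - 4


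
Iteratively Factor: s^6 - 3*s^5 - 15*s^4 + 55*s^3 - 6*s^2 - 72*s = (s + 1)*(s^5 - 4*s^4 - 11*s^3 + 66*s^2 - 72*s) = (s + 1)*(s + 4)*(s^4 - 8*s^3 + 21*s^2 - 18*s) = (s - 2)*(s + 1)*(s + 4)*(s^3 - 6*s^2 + 9*s) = (s - 3)*(s - 2)*(s + 1)*(s + 4)*(s^2 - 3*s) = (s - 3)^2*(s - 2)*(s + 1)*(s + 4)*(s)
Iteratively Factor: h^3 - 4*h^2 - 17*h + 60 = (h - 3)*(h^2 - h - 20) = (h - 3)*(h + 4)*(h - 5)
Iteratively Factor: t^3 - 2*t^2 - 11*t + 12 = (t - 1)*(t^2 - t - 12) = (t - 4)*(t - 1)*(t + 3)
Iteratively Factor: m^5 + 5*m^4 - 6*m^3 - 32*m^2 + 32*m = (m - 2)*(m^4 + 7*m^3 + 8*m^2 - 16*m) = (m - 2)*(m - 1)*(m^3 + 8*m^2 + 16*m) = m*(m - 2)*(m - 1)*(m^2 + 8*m + 16) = m*(m - 2)*(m - 1)*(m + 4)*(m + 4)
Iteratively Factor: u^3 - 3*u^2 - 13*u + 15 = (u - 5)*(u^2 + 2*u - 3) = (u - 5)*(u - 1)*(u + 3)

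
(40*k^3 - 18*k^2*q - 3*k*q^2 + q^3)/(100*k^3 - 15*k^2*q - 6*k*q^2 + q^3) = (-2*k + q)/(-5*k + q)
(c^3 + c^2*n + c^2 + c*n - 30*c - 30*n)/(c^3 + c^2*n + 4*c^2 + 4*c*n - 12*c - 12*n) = (c - 5)/(c - 2)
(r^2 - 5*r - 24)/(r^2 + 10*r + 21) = (r - 8)/(r + 7)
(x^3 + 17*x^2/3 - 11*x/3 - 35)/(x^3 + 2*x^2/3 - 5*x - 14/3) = (x^2 + 8*x + 15)/(x^2 + 3*x + 2)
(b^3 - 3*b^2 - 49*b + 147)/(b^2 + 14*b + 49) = (b^2 - 10*b + 21)/(b + 7)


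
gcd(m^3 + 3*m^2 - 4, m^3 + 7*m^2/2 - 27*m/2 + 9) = m - 1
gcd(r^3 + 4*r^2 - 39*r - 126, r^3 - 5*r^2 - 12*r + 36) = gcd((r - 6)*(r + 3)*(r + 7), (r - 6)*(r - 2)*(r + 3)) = r^2 - 3*r - 18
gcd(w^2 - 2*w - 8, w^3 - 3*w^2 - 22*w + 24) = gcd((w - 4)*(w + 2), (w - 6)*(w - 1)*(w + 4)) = 1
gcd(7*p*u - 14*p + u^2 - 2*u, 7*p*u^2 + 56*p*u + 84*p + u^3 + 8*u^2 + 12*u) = 7*p + u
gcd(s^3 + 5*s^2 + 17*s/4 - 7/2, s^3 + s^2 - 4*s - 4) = s + 2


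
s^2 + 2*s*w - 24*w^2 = (s - 4*w)*(s + 6*w)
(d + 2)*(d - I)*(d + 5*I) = d^3 + 2*d^2 + 4*I*d^2 + 5*d + 8*I*d + 10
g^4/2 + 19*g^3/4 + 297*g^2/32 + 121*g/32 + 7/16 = (g/2 + 1)*(g + 1/4)^2*(g + 7)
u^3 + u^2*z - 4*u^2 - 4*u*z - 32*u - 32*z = (u - 8)*(u + 4)*(u + z)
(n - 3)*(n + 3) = n^2 - 9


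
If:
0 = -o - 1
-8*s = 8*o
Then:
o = -1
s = 1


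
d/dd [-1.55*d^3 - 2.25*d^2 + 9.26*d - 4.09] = -4.65*d^2 - 4.5*d + 9.26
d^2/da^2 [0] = 0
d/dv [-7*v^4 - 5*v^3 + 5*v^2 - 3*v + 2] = -28*v^3 - 15*v^2 + 10*v - 3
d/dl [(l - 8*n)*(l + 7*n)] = 2*l - n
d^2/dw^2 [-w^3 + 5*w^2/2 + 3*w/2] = 5 - 6*w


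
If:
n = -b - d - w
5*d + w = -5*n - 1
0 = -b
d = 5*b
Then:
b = 0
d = 0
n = -1/4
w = 1/4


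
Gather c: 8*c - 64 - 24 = 8*c - 88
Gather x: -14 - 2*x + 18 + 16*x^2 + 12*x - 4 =16*x^2 + 10*x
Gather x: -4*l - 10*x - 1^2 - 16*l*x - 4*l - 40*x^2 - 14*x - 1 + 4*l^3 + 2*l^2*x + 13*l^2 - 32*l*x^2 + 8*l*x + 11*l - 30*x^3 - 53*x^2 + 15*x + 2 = 4*l^3 + 13*l^2 + 3*l - 30*x^3 + x^2*(-32*l - 93) + x*(2*l^2 - 8*l - 9)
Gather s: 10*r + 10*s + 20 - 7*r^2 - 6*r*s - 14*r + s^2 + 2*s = -7*r^2 - 4*r + s^2 + s*(12 - 6*r) + 20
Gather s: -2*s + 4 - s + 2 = 6 - 3*s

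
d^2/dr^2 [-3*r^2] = -6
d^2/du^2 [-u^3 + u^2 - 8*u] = 2 - 6*u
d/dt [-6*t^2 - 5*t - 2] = -12*t - 5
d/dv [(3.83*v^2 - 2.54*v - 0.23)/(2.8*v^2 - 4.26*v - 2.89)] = (-9.2038*v^2 - 20.8494*v + 6.3608)/(7.84*v^4 - 23.856*v^3 + 1.9636*v^2 + 24.6228*v + 8.3521)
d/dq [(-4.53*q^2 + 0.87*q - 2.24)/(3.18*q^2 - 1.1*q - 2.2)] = (2.2164*q^2 + 34.1784*q - 4.378)/(10.1124*q^4 - 6.996*q^3 - 12.782*q^2 + 4.84*q + 4.84)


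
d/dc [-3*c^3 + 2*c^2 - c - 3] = -9*c^2 + 4*c - 1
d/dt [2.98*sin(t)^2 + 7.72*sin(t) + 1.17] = (5.96*sin(t) + 7.72)*cos(t)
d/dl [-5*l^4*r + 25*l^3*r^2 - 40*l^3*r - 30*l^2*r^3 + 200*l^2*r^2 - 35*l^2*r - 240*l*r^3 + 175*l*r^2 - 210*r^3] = 5*r*(-4*l^3 + 15*l^2*r - 24*l^2 - 12*l*r^2 + 80*l*r - 14*l - 48*r^2 + 35*r)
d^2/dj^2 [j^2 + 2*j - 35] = 2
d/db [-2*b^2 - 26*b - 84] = -4*b - 26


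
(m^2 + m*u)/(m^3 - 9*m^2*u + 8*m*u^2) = (m + u)/(m^2 - 9*m*u + 8*u^2)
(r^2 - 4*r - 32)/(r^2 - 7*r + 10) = (r^2 - 4*r - 32)/(r^2 - 7*r + 10)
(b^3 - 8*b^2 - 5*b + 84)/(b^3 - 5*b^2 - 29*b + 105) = (b^2 - b - 12)/(b^2 + 2*b - 15)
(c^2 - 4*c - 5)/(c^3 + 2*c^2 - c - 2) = (c - 5)/(c^2 + c - 2)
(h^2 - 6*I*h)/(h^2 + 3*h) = (h - 6*I)/(h + 3)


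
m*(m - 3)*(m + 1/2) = m^3 - 5*m^2/2 - 3*m/2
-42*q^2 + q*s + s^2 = (-6*q + s)*(7*q + s)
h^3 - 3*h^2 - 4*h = h*(h - 4)*(h + 1)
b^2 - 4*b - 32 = (b - 8)*(b + 4)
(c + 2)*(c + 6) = c^2 + 8*c + 12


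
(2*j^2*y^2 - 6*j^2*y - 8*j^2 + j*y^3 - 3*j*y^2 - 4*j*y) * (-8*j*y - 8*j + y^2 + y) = -16*j^3*y^3 + 32*j^3*y^2 + 112*j^3*y + 64*j^3 - 6*j^2*y^4 + 12*j^2*y^3 + 42*j^2*y^2 + 24*j^2*y + j*y^5 - 2*j*y^4 - 7*j*y^3 - 4*j*y^2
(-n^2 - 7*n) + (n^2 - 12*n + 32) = 32 - 19*n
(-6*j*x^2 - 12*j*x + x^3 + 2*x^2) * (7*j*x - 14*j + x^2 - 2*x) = -42*j^2*x^3 + 168*j^2*x + j*x^4 - 4*j*x^2 + x^5 - 4*x^3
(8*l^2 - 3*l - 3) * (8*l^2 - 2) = 64*l^4 - 24*l^3 - 40*l^2 + 6*l + 6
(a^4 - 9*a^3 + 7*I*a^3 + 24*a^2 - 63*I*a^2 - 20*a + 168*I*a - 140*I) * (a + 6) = a^5 - 3*a^4 + 7*I*a^4 - 30*a^3 - 21*I*a^3 + 124*a^2 - 210*I*a^2 - 120*a + 868*I*a - 840*I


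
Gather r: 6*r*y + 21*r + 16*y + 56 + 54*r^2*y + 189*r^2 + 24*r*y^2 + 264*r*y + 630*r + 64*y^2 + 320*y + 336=r^2*(54*y + 189) + r*(24*y^2 + 270*y + 651) + 64*y^2 + 336*y + 392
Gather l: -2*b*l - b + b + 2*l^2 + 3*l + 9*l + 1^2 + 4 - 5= 2*l^2 + l*(12 - 2*b)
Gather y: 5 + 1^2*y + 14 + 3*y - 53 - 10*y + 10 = -6*y - 24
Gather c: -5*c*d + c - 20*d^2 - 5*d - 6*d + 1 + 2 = c*(1 - 5*d) - 20*d^2 - 11*d + 3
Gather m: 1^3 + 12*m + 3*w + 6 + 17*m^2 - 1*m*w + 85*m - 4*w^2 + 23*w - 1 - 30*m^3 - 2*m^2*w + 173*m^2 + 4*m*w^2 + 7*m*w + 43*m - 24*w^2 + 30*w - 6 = -30*m^3 + m^2*(190 - 2*w) + m*(4*w^2 + 6*w + 140) - 28*w^2 + 56*w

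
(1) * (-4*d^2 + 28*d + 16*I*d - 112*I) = -4*d^2 + 28*d + 16*I*d - 112*I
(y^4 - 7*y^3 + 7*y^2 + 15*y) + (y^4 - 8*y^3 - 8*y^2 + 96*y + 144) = 2*y^4 - 15*y^3 - y^2 + 111*y + 144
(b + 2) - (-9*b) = 10*b + 2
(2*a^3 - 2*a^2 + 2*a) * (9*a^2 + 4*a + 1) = 18*a^5 - 10*a^4 + 12*a^3 + 6*a^2 + 2*a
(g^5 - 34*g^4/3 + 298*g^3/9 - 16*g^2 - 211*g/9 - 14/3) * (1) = g^5 - 34*g^4/3 + 298*g^3/9 - 16*g^2 - 211*g/9 - 14/3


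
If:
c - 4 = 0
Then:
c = 4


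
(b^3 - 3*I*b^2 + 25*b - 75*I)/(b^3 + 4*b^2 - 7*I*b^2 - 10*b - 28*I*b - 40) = (b^2 + 2*I*b + 15)/(b^2 + 2*b*(2 - I) - 8*I)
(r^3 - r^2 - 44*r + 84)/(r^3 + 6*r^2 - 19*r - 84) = (r^2 - 8*r + 12)/(r^2 - r - 12)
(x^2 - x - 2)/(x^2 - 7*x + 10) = (x + 1)/(x - 5)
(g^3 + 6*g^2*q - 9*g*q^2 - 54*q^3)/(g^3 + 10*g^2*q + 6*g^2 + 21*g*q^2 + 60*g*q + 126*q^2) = (g^2 + 3*g*q - 18*q^2)/(g^2 + 7*g*q + 6*g + 42*q)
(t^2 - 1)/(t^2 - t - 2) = (t - 1)/(t - 2)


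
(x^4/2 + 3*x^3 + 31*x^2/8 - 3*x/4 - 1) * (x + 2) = x^5/2 + 4*x^4 + 79*x^3/8 + 7*x^2 - 5*x/2 - 2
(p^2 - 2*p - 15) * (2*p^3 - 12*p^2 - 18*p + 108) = 2*p^5 - 16*p^4 - 24*p^3 + 324*p^2 + 54*p - 1620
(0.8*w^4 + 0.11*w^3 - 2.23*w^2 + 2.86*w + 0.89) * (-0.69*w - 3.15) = -0.552*w^5 - 2.5959*w^4 + 1.1922*w^3 + 5.0511*w^2 - 9.6231*w - 2.8035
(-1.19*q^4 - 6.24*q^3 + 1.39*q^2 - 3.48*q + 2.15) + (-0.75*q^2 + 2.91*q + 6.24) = -1.19*q^4 - 6.24*q^3 + 0.64*q^2 - 0.57*q + 8.39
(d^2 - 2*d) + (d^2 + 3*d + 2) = 2*d^2 + d + 2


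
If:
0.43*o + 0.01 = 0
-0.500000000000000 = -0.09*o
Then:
No Solution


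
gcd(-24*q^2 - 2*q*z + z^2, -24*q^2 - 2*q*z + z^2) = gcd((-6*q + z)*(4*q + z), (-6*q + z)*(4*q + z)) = -24*q^2 - 2*q*z + z^2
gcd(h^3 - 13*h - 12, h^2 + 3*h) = h + 3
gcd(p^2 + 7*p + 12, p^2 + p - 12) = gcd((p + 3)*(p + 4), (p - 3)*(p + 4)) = p + 4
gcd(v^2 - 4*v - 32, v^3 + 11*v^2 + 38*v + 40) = v + 4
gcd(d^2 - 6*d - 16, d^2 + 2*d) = d + 2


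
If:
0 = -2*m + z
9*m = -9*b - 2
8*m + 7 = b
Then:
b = 47/81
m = -65/81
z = -130/81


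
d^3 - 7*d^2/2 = d^2*(d - 7/2)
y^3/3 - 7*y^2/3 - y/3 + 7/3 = (y/3 + 1/3)*(y - 7)*(y - 1)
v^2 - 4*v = v*(v - 4)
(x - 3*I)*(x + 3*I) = x^2 + 9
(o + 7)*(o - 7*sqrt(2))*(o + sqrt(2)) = o^3 - 6*sqrt(2)*o^2 + 7*o^2 - 42*sqrt(2)*o - 14*o - 98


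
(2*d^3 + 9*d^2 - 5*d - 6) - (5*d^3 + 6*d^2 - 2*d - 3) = -3*d^3 + 3*d^2 - 3*d - 3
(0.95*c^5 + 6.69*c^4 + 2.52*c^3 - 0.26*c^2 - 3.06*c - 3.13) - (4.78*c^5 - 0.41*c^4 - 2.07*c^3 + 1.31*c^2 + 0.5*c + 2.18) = -3.83*c^5 + 7.1*c^4 + 4.59*c^3 - 1.57*c^2 - 3.56*c - 5.31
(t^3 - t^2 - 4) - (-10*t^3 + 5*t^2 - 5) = 11*t^3 - 6*t^2 + 1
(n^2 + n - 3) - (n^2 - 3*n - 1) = 4*n - 2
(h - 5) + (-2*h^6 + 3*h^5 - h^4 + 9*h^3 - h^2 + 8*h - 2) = -2*h^6 + 3*h^5 - h^4 + 9*h^3 - h^2 + 9*h - 7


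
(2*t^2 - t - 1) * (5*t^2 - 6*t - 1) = 10*t^4 - 17*t^3 - t^2 + 7*t + 1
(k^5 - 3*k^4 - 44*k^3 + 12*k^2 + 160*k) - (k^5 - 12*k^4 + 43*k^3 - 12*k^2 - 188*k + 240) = 9*k^4 - 87*k^3 + 24*k^2 + 348*k - 240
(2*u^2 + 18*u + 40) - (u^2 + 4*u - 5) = u^2 + 14*u + 45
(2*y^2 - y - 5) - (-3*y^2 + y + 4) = 5*y^2 - 2*y - 9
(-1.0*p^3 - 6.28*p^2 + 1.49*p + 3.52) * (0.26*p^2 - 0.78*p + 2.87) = -0.26*p^5 - 0.8528*p^4 + 2.4158*p^3 - 18.2706*p^2 + 1.5307*p + 10.1024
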